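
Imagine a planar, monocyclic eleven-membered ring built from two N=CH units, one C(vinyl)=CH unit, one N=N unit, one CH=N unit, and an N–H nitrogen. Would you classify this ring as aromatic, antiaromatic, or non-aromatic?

Antiaromatic

Every ring atom contributes a p orbital perpendicular to the ring (each doubly-bonded ring atom is sp² with one p-orbital electron; each =N– nitrogen is pyridine-type (lone pair in the sp² plane, one electron in the p orbital); the pyrrole-type nitrogen donates its lone pair from the p orbital), so the π system is cyclic and fully conjugated.
Counting π electrons: 5 × 2 = 10 from the double-bond units + 2 from the NH atom = 12.
A 4n π count (12, n = 3) in a planar conjugated ring means antiaromatic.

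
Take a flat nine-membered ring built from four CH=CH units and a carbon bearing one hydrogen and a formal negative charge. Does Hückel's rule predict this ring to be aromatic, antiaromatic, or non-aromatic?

Aromatic

Every ring atom contributes a p orbital perpendicular to the ring (the double-bond atoms are sp², each contributing one p electron; the carbanion's lone pair occupies the p orbital), so the π system is cyclic and fully conjugated.
Tallying contributions gives 4 × 2 = 8 from the double-bond units + 2 from the CH(-) atom = 10.
That gives a 4n+2 count (10, n = 2).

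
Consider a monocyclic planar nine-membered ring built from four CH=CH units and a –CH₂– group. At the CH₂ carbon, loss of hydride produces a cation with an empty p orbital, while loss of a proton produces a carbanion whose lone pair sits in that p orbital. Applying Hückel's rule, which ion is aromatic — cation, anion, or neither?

The anion

Once that carbon is sp², every ring atom has a p orbital and both ions are fully conjugated.
Cation: 4 × 2 + 0 = 8 π electrons → 4(2), antiaromatic.
Anion: 4 × 2 + 2 = 10 π electrons → 4(2)+2, aromatic.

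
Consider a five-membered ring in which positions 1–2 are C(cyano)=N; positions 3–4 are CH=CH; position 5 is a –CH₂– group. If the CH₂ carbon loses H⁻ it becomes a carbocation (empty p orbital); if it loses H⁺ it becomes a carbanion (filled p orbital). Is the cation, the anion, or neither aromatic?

The anion

In either ion the ring is fully conjugated: every atom, including the new sp² carbon, supplies a p orbital.
Cation: 2 × 2 + 0 = 4 π electrons → 4(1), antiaromatic.
Anion: 2 × 2 + 2 = 6 π electrons → 4(1)+2, aromatic.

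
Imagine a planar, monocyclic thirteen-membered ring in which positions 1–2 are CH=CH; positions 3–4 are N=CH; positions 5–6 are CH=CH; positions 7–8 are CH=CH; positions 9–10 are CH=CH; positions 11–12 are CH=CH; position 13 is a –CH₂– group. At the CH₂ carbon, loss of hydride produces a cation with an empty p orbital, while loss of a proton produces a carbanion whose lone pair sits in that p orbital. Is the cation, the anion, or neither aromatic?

Once that carbon is sp², every ring atom has a p orbital and both ions are fully conjugated.
Cation: 6 × 2 + 0 = 12 π electrons → 4(3), antiaromatic.
Anion: 6 × 2 + 2 = 14 π electrons → 4(3)+2, aromatic.

The anion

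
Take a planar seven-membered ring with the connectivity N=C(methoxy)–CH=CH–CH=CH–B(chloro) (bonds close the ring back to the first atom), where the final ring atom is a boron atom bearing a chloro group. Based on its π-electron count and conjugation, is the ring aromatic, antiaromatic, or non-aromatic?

Check conjugation: the double-bond atoms are sp², each contributing one p electron; the doubly-bonded nitrogens are pyridine-type — their lone pairs lie in the ring plane, leaving one electron in the p orbital; the boron has an empty p orbital — every position has a p orbital, so the cyclic π system is continuous.
Adding the contributions, 3 × 2 = 6 from the double-bond units + 0 from the B(chloro) atom = 6.
Since 6 = 4·1 + 2, the ring meets the 4n+2 criterion.

Aromatic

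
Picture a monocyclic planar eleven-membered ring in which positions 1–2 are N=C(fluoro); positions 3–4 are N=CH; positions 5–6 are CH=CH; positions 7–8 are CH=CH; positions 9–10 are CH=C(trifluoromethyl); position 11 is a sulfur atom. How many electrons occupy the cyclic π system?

Check conjugation: the double-bond atoms are sp², each contributing one p electron; each =N– nitrogen is pyridine-type (lone pair in the sp² plane, one electron in the p orbital); the sulfur donates one lone pair from its p orbital — every position has a p orbital, so the cyclic π system is continuous.
π-electron count: 5 × 2 = 10 from the double-bond units + 2 from the S atom = 12.

12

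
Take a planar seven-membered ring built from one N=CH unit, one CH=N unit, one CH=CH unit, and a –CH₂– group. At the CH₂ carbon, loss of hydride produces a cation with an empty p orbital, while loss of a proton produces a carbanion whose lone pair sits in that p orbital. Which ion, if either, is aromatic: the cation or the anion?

The cation

Once that carbon is sp², every ring atom has a p orbital and both ions are fully conjugated.
Cation: 3 × 2 + 0 = 6 π electrons → 4(1)+2, aromatic.
Anion: 3 × 2 + 2 = 8 π electrons → 4(2), antiaromatic.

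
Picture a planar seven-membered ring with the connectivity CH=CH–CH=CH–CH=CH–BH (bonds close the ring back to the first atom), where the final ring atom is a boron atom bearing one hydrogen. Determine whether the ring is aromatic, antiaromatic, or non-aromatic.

Aromatic

Every ring atom contributes a p orbital perpendicular to the ring (the double-bond atoms are sp², each contributing one p electron; the boron has an empty p orbital), so the π system is cyclic and fully conjugated.
π-electron count: 3 × 2 = 6 from the double-bond units + 0 from the BH atom = 6.
That gives a 4n+2 count (6, n = 1).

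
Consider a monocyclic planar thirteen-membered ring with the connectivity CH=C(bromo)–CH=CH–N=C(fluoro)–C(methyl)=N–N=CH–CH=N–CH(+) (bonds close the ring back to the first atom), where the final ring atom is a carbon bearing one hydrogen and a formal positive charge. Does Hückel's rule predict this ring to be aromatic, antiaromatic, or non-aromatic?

Antiaromatic

All ring atoms are sp² and supply a p orbital to the ring (each doubly-bonded ring atom is sp² with one p-orbital electron; each sp² =N– keeps its lone pair in-plane and puts one electron into the π system; the carbocation has an empty p orbital); the conjugation is uninterrupted.
Tallying contributions gives 6 × 2 = 12 from the double-bond units + 0 from the CH(+) atom = 12.
12 = 4(3); a planar, fully conjugated 4n system is antiaromatic.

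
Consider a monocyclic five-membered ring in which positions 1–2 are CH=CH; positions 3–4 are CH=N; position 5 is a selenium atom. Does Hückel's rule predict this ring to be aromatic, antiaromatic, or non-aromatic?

Every ring atom contributes a p orbital perpendicular to the ring (the double-bond atoms are sp², each contributing one p electron; each sp² =N– keeps its lone pair in-plane and puts one electron into the π system; the selenium donates one lone pair from its p orbital), so the π system is cyclic and fully conjugated.
Tallying contributions gives 2 × 2 = 4 from the double-bond units + 2 from the Se atom = 6.
That gives a 4n+2 count (6, n = 1).

Aromatic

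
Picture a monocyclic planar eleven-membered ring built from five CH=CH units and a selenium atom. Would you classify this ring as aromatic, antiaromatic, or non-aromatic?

Every ring atom contributes a p orbital perpendicular to the ring (every atom in a ring double bond is sp² and brings one electron to the p orbital; the selenium donates one lone pair from its p orbital), so the π system is cyclic and fully conjugated.
Adding the contributions, 5 × 2 = 10 from the double-bond units + 2 from the Se atom = 12.
With 12 = 4·3 π electrons, Hückel's rule classifies the planar ring as antiaromatic.

Antiaromatic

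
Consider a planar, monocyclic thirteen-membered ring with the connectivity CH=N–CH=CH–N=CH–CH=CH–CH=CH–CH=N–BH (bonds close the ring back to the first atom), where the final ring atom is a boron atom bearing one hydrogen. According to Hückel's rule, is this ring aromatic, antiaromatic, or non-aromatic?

Antiaromatic

Check conjugation: each doubly-bonded ring atom is sp² with one p-orbital electron; the doubly-bonded nitrogens are pyridine-type — their lone pairs lie in the ring plane, leaving one electron in the p orbital; the boron has an empty p orbital — every position has a p orbital, so the cyclic π system is continuous.
Tallying contributions gives 6 × 2 = 12 from the double-bond units + 0 from the BH atom = 12.
A 4n π count (12, n = 3) in a planar conjugated ring means antiaromatic.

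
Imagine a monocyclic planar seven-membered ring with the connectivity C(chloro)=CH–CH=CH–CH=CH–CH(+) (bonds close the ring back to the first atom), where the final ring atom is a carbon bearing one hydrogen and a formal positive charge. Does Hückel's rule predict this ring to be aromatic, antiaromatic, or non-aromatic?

The p orbitals form a continuous loop: each doubly-bonded ring atom is sp² with one p-orbital electron; the carbocation has an empty p orbital. The ring is fully conjugated.
Counting π electrons: 3 × 2 = 6 from the double-bond units + 0 from the CH(+) atom = 6.
That gives a 4n+2 count (6, n = 1).

Aromatic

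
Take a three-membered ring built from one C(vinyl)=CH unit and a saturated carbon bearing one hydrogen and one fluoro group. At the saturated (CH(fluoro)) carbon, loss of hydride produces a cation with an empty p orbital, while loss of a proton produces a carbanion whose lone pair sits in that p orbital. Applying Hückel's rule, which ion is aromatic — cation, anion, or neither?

Once that carbon is sp², every ring atom has a p orbital and both ions are fully conjugated.
Cation: 1 × 2 + 0 = 2 π electrons → 4(0)+2, aromatic.
Anion: 1 × 2 + 2 = 4 π electrons → 4(1), antiaromatic.

The cation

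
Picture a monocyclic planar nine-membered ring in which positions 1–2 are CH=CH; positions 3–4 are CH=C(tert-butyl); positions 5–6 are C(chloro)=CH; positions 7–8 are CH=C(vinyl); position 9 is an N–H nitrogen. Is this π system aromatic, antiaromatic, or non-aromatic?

Aromatic

Check conjugation: the double-bond atoms are sp², each contributing one p electron; the pyrrole-type nitrogen donates its lone pair from the p orbital — every position has a p orbital, so the cyclic π system is continuous.
Adding the contributions, 4 × 2 = 8 from the double-bond units + 2 from the NH atom = 10.
10 = 4(2) + 2, which satisfies Hückel's 4n+2 rule.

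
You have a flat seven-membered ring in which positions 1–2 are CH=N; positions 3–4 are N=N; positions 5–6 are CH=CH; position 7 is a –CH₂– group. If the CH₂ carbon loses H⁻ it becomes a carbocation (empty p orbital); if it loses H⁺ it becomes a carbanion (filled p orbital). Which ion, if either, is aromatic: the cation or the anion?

Once that carbon is sp², every ring atom has a p orbital and both ions are fully conjugated.
Cation: 3 × 2 + 0 = 6 π electrons → 4(1)+2, aromatic.
Anion: 3 × 2 + 2 = 8 π electrons → 4(2), antiaromatic.

The cation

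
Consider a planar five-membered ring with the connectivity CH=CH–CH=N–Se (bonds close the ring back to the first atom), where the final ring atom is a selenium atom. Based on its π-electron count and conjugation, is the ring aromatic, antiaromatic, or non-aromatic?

All ring atoms are sp² and supply a p orbital to the ring (every atom in a ring double bond is sp² and brings one electron to the p orbital; the doubly-bonded nitrogens are pyridine-type — their lone pairs lie in the ring plane, leaving one electron in the p orbital; the selenium donates one lone pair from its p orbital); the conjugation is uninterrupted.
Tallying contributions gives 2 × 2 = 4 from the double-bond units + 2 from the Se atom = 6.
Since 6 = 4·1 + 2, the ring meets the 4n+2 criterion.

Aromatic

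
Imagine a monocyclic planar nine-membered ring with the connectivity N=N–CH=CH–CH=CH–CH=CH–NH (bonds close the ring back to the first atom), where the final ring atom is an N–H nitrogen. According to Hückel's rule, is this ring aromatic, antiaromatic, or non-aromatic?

Aromatic

All ring atoms are sp² and supply a p orbital to the ring (every atom in a ring double bond is sp² and brings one electron to the p orbital; each =N– nitrogen is pyridine-type (lone pair in the sp² plane, one electron in the p orbital); the pyrrole-type nitrogen donates its lone pair from the p orbital); the conjugation is uninterrupted.
Tallying contributions gives 4 × 2 = 8 from the double-bond units + 2 from the NH atom = 10.
10 = 4(2) + 2, which satisfies Hückel's 4n+2 rule.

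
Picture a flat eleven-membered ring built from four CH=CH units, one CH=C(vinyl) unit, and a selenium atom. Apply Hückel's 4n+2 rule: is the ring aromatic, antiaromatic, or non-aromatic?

Every ring atom contributes a p orbital perpendicular to the ring (each doubly-bonded ring atom is sp² with one p-orbital electron; the selenium donates one lone pair from its p orbital), so the π system is cyclic and fully conjugated.
π-electron count: 5 × 2 = 10 from the double-bond units + 2 from the Se atom = 12.
With 12 = 4·3 π electrons, Hückel's rule classifies the planar ring as antiaromatic.

Antiaromatic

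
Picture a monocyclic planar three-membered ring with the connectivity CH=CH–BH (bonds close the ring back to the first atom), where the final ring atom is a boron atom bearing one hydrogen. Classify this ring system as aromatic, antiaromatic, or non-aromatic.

Aromatic

Every ring atom contributes a p orbital perpendicular to the ring (each doubly-bonded ring atom is sp² with one p-orbital electron; the boron has an empty p orbital), so the π system is cyclic and fully conjugated.
Tallying contributions gives 1 × 2 = 2 from the double-bond unit + 0 from the BH atom = 2.
That gives a 4n+2 count (2, n = 0).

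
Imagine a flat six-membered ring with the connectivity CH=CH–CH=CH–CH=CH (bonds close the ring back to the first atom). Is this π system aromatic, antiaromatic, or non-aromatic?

Aromatic

Check conjugation: the double-bond atoms are sp², each contributing one p electron — every position has a p orbital, so the cyclic π system is continuous.
Counting π electrons: 3 × 2 = 6 from the 3 double-bond units.
6 = 4(1) + 2, which satisfies Hückel's 4n+2 rule.
(The species described is benzene.)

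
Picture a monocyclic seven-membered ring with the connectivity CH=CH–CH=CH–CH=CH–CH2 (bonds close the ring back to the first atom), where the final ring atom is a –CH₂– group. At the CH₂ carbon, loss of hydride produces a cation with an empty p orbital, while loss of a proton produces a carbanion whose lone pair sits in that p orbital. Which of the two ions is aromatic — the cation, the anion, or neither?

The cation

Once that carbon is sp², every ring atom has a p orbital and both ions are fully conjugated.
Cation: 3 × 2 + 0 = 6 π electrons → 4(1)+2, aromatic.
Anion: 3 × 2 + 2 = 8 π electrons → 4(2), antiaromatic.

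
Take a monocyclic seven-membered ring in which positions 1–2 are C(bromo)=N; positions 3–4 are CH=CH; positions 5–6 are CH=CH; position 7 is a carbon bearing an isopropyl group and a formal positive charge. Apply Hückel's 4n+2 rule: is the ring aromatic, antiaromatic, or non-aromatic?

Aromatic

All ring atoms are sp² and supply a p orbital to the ring (every atom in a ring double bond is sp² and brings one electron to the p orbital; each =N– nitrogen is pyridine-type (lone pair in the sp² plane, one electron in the p orbital); the carbocation has an empty p orbital); the conjugation is uninterrupted.
π-electron count: 3 × 2 = 6 from the double-bond units + 0 from the C(isopropyl)(+) atom = 6.
With 6 π electrons (n = 1), the Hückel 4n+2 condition holds.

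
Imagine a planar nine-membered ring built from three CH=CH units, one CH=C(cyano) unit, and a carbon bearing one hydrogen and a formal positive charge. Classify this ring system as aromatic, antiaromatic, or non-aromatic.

Check conjugation: every atom in a ring double bond is sp² and brings one electron to the p orbital; the carbocation has an empty p orbital — every position has a p orbital, so the cyclic π system is continuous.
π-electron count: 4 × 2 = 8 from the double-bond units + 0 from the CH(+) atom = 8.
A 4n π count (8, n = 2) in a planar conjugated ring means antiaromatic.

Antiaromatic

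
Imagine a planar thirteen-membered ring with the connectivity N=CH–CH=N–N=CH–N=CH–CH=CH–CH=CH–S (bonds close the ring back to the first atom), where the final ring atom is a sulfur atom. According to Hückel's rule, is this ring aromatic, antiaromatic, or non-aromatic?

All ring atoms are sp² and supply a p orbital to the ring (the double-bond atoms are sp², each contributing one p electron; each sp² =N– keeps its lone pair in-plane and puts one electron into the π system; the sulfur donates one lone pair from its p orbital); the conjugation is uninterrupted.
Tallying contributions gives 6 × 2 = 12 from the double-bond units + 2 from the S atom = 14.
Since 14 = 4·3 + 2, the ring meets the 4n+2 criterion.

Aromatic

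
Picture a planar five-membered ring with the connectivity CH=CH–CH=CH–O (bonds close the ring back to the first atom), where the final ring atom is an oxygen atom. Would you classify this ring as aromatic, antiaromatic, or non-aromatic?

Aromatic

The p orbitals form a continuous loop: each doubly-bonded ring atom is sp² with one p-orbital electron; the oxygen donates one lone pair from its p orbital. The ring is fully conjugated.
Adding the contributions, 2 × 2 = 4 from the double-bond units + 2 from the O atom = 6.
With 6 π electrons (n = 1), the Hückel 4n+2 condition holds.
This is furan.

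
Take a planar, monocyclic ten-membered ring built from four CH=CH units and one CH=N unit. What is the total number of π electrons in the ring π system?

10

The p orbitals form a continuous loop: the double-bond atoms are sp², each contributing one p electron; the doubly-bonded nitrogens are pyridine-type — their lone pairs lie in the ring plane, leaving one electron in the p orbital. The ring is fully conjugated.
π-electron count: 5 × 2 = 10 from the 5 double-bond units.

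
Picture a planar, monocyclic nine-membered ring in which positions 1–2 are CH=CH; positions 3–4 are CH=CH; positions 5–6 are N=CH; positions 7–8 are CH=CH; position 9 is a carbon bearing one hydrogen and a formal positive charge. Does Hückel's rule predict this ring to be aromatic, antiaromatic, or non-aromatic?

Antiaromatic

The p orbitals form a continuous loop: every atom in a ring double bond is sp² and brings one electron to the p orbital; each =N– nitrogen is pyridine-type (lone pair in the sp² plane, one electron in the p orbital); the carbocation has an empty p orbital. The ring is fully conjugated.
Counting π electrons: 4 × 2 = 8 from the double-bond units + 0 from the CH(+) atom = 8.
With 8 = 4·2 π electrons, Hückel's rule classifies the planar ring as antiaromatic.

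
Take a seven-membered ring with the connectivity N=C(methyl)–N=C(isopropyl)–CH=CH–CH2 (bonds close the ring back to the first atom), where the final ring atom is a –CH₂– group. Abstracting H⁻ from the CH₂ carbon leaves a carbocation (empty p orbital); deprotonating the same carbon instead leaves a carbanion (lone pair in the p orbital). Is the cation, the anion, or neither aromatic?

The cation

In either ion the ring is fully conjugated: every atom, including the new sp² carbon, supplies a p orbital.
Cation: 3 × 2 + 0 = 6 π electrons → 4(1)+2, aromatic.
Anion: 3 × 2 + 2 = 8 π electrons → 4(2), antiaromatic.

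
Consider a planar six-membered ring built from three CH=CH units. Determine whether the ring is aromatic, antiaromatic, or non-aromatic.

Check conjugation: every atom in a ring double bond is sp² and brings one electron to the p orbital — every position has a p orbital, so the cyclic π system is continuous.
π-electron count: 3 × 2 = 6 from the 3 double-bond units.
That gives a 4n+2 count (6, n = 1).
(The species described is benzene.)

Aromatic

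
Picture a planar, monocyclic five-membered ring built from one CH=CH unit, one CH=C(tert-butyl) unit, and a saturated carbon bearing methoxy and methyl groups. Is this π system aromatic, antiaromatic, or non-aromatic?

The C(methoxy)(methyl) carbon is saturated: that saturated carbon is sp³ and has no p orbital in the ring π system. Conjugation is not continuous around the ring.
Hückel's rule only applies to fully conjugated rings, so this one is simply non-aromatic.

Non-aromatic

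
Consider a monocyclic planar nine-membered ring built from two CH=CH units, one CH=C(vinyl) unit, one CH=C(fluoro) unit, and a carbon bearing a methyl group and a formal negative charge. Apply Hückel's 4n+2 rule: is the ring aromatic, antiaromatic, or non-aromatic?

Aromatic

All ring atoms are sp² and supply a p orbital to the ring (the double-bond atoms are sp², each contributing one p electron; the carbanion's lone pair occupies the p orbital); the conjugation is uninterrupted.
Counting π electrons: 4 × 2 = 8 from the double-bond units + 2 from the C(methyl)(-) atom = 10.
Since 10 = 4·2 + 2, the ring meets the 4n+2 criterion.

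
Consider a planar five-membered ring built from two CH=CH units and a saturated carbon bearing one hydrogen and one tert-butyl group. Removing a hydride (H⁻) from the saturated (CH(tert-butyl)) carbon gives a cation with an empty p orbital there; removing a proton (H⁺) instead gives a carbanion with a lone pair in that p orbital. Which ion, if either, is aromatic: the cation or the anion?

Once that carbon is sp², every ring atom has a p orbital and both ions are fully conjugated.
Cation: 2 × 2 + 0 = 4 π electrons → 4(1), antiaromatic.
Anion: 2 × 2 + 2 = 6 π electrons → 4(1)+2, aromatic.

The anion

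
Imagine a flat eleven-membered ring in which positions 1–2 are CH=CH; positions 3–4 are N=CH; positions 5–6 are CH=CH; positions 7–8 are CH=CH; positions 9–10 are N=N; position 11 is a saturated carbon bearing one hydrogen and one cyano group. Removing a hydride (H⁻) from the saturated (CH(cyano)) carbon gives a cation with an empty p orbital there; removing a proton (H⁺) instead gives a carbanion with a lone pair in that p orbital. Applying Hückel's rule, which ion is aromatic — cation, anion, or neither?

In both ions every ring atom is sp² and contributes a p orbital, so both rings are fully conjugated.
Cation: 5 × 2 + 0 = 10 π electrons → 4(2)+2, aromatic.
Anion: 5 × 2 + 2 = 12 π electrons → 4(3), antiaromatic.

The cation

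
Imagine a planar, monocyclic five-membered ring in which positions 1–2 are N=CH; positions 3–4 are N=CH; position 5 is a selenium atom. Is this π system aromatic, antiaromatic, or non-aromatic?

Aromatic

The p orbitals form a continuous loop: each doubly-bonded ring atom is sp² with one p-orbital electron; each sp² =N– keeps its lone pair in-plane and puts one electron into the π system; the selenium donates one lone pair from its p orbital. The ring is fully conjugated.
π-electron count: 2 × 2 = 4 from the double-bond units + 2 from the Se atom = 6.
With 6 π electrons (n = 1), the Hückel 4n+2 condition holds.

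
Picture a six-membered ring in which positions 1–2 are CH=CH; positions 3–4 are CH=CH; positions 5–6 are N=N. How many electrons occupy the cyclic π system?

6

Every ring atom contributes a p orbital perpendicular to the ring (every atom in a ring double bond is sp² and brings one electron to the p orbital; each =N– nitrogen is pyridine-type (lone pair in the sp² plane, one electron in the p orbital)), so the π system is cyclic and fully conjugated.
Tallying contributions gives 3 × 2 = 6 from the 3 double-bond units.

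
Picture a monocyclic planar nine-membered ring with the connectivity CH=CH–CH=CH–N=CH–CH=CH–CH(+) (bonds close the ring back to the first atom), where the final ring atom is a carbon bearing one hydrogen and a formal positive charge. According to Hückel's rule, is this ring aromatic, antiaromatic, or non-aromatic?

Antiaromatic

Check conjugation: each doubly-bonded ring atom is sp² with one p-orbital electron; each sp² =N– keeps its lone pair in-plane and puts one electron into the π system; the carbocation has an empty p orbital — every position has a p orbital, so the cyclic π system is continuous.
Counting π electrons: 4 × 2 = 8 from the double-bond units + 0 from the CH(+) atom = 8.
8 is a 4n count (n = 2), so the planar conjugated ring is antiaromatic.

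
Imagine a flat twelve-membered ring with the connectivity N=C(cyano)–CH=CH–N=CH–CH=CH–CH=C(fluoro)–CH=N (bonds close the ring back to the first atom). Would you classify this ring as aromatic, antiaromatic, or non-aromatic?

Antiaromatic

Check conjugation: every atom in a ring double bond is sp² and brings one electron to the p orbital; the doubly-bonded nitrogens are pyridine-type — their lone pairs lie in the ring plane, leaving one electron in the p orbital — every position has a p orbital, so the cyclic π system is continuous.
Adding the contributions, 6 × 2 = 12 from the 6 double-bond units.
12 = 4(3); a planar, fully conjugated 4n system is antiaromatic.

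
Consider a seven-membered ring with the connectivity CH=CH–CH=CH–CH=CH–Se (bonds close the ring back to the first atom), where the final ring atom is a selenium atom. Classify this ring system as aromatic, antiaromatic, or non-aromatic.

Antiaromatic

Every ring atom contributes a p orbital perpendicular to the ring (each doubly-bonded ring atom is sp² with one p-orbital electron; the selenium donates one lone pair from its p orbital), so the π system is cyclic and fully conjugated.
π-electron count: 3 × 2 = 6 from the double-bond units + 2 from the Se atom = 8.
8 is a 4n count (n = 2), so the planar conjugated ring is antiaromatic.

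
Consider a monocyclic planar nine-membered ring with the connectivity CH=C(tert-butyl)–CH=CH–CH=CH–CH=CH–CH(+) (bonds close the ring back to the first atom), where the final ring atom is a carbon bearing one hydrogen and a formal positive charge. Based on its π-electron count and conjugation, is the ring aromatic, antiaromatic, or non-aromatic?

Check conjugation: each doubly-bonded ring atom is sp² with one p-orbital electron; the carbocation has an empty p orbital — every position has a p orbital, so the cyclic π system is continuous.
Tallying contributions gives 4 × 2 = 8 from the double-bond units + 0 from the CH(+) atom = 8.
With 8 = 4·2 π electrons, Hückel's rule classifies the planar ring as antiaromatic.

Antiaromatic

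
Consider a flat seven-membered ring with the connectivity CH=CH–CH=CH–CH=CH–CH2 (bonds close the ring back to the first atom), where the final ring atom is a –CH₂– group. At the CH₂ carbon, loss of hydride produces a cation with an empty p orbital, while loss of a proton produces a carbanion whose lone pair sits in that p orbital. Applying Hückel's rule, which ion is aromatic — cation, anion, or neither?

The cation

In either ion the ring is fully conjugated: every atom, including the new sp² carbon, supplies a p orbital.
Cation: 3 × 2 + 0 = 6 π electrons → 4(1)+2, aromatic.
Anion: 3 × 2 + 2 = 8 π electrons → 4(2), antiaromatic.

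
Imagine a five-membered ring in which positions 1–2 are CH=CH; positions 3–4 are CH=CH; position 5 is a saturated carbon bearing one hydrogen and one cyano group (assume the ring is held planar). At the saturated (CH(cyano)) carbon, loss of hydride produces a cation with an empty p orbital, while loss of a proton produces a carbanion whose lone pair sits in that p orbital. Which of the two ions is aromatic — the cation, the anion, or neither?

The anion

In either ion the ring is fully conjugated: every atom, including the new sp² carbon, supplies a p orbital.
Cation: 2 × 2 + 0 = 4 π electrons → 4(1), antiaromatic.
Anion: 2 × 2 + 2 = 6 π electrons → 4(1)+2, aromatic.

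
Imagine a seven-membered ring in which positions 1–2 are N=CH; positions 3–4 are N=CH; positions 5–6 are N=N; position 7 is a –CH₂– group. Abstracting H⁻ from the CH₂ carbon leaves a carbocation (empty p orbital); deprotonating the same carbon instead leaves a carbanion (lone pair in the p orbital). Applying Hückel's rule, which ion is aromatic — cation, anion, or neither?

Both ions have a continuous loop of p orbitals — each ring atom is sp².
Cation: 3 × 2 + 0 = 6 π electrons → 4(1)+2, aromatic.
Anion: 3 × 2 + 2 = 8 π electrons → 4(2), antiaromatic.

The cation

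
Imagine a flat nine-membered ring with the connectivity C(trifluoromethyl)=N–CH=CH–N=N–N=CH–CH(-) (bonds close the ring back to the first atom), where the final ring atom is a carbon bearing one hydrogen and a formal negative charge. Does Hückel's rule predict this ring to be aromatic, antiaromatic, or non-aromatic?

Aromatic

The p orbitals form a continuous loop: every atom in a ring double bond is sp² and brings one electron to the p orbital; each sp² =N– keeps its lone pair in-plane and puts one electron into the π system; the carbanion's lone pair occupies the p orbital. The ring is fully conjugated.
π-electron count: 4 × 2 = 8 from the double-bond units + 2 from the CH(-) atom = 10.
That gives a 4n+2 count (10, n = 2).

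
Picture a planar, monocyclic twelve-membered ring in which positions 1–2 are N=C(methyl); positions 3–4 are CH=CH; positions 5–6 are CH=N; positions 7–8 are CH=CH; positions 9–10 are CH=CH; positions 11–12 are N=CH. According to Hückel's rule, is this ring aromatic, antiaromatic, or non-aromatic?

Antiaromatic

The p orbitals form a continuous loop: the double-bond atoms are sp², each contributing one p electron; the doubly-bonded nitrogens are pyridine-type — their lone pairs lie in the ring plane, leaving one electron in the p orbital. The ring is fully conjugated.
Tallying contributions gives 6 × 2 = 12 from the 6 double-bond units.
12 = 4(3); a planar, fully conjugated 4n system is antiaromatic.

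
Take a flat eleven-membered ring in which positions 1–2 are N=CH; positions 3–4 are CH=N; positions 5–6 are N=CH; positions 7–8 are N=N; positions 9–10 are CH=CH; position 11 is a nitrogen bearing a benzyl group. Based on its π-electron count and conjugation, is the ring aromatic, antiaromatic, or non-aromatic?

Antiaromatic

Check conjugation: every atom in a ring double bond is sp² and brings one electron to the p orbital; each sp² =N– keeps its lone pair in-plane and puts one electron into the π system; the pyrrole-type nitrogen donates its lone pair from the p orbital — every position has a p orbital, so the cyclic π system is continuous.
π-electron count: 5 × 2 = 10 from the double-bond units + 2 from the N(benzyl) atom = 12.
12 is a 4n count (n = 3), so the planar conjugated ring is antiaromatic.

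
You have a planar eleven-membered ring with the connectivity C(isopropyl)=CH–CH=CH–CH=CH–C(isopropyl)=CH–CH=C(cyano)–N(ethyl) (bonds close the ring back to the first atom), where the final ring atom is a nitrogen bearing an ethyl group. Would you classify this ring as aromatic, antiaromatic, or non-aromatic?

Every ring atom contributes a p orbital perpendicular to the ring (the double-bond atoms are sp², each contributing one p electron; the pyrrole-type nitrogen donates its lone pair from the p orbital), so the π system is cyclic and fully conjugated.
Counting π electrons: 5 × 2 = 10 from the double-bond units + 2 from the N(ethyl) atom = 12.
A 4n π count (12, n = 3) in a planar conjugated ring means antiaromatic.

Antiaromatic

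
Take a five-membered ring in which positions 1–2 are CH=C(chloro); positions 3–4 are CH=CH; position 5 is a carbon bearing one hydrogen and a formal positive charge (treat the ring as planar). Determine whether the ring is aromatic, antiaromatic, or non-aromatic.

Every ring atom contributes a p orbital perpendicular to the ring (the double-bond atoms are sp², each contributing one p electron; the carbocation has an empty p orbital), so the π system is cyclic and fully conjugated.
Tallying contributions gives 2 × 2 = 4 from the double-bond units + 0 from the CH(+) atom = 4.
4 = 4(1); a planar, fully conjugated 4n system is antiaromatic.

Antiaromatic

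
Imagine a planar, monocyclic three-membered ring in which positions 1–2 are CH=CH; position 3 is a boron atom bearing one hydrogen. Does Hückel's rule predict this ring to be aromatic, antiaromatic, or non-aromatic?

All ring atoms are sp² and supply a p orbital to the ring (the double-bond atoms are sp², each contributing one p electron; the boron has an empty p orbital); the conjugation is uninterrupted.
π-electron count: 1 × 2 = 2 from the double-bond unit + 0 from the BH atom = 2.
2 = 4(0) + 2, which satisfies Hückel's 4n+2 rule.

Aromatic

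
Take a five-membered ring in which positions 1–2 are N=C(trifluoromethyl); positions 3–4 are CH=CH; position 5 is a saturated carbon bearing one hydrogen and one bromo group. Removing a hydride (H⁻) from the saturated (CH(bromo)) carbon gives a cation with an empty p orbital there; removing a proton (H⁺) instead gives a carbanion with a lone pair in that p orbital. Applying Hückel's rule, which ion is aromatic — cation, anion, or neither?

Both ions have a continuous loop of p orbitals — each ring atom is sp².
Cation: 2 × 2 + 0 = 4 π electrons → 4(1), antiaromatic.
Anion: 2 × 2 + 2 = 6 π electrons → 4(1)+2, aromatic.

The anion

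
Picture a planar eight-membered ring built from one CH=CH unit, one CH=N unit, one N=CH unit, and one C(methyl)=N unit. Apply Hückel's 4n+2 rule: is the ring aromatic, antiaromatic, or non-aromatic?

Antiaromatic

All ring atoms are sp² and supply a p orbital to the ring (every atom in a ring double bond is sp² and brings one electron to the p orbital; each =N– nitrogen is pyridine-type (lone pair in the sp² plane, one electron in the p orbital)); the conjugation is uninterrupted.
Tallying contributions gives 4 × 2 = 8 from the 4 double-bond units.
A 4n π count (8, n = 2) in a planar conjugated ring means antiaromatic.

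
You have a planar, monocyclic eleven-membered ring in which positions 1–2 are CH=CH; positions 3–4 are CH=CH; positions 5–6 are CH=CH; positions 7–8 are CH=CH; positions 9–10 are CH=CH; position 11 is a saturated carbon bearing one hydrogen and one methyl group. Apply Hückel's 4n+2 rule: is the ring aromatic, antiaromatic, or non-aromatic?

Non-aromatic

The CH(methyl) position has four σ bonds — that saturated carbon is sp³ and has no p orbital in the ring π system — so the cyclic conjugation is interrupted.
A ring that is not fully conjugated cannot be aromatic or antiaromatic regardless of its π-electron count.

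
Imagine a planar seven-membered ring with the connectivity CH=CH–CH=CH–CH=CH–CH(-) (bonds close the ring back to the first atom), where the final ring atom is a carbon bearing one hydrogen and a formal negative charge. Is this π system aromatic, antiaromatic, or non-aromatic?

Antiaromatic

Check conjugation: each doubly-bonded ring atom is sp² with one p-orbital electron; the carbanion's lone pair occupies the p orbital — every position has a p orbital, so the cyclic π system is continuous.
π-electron count: 3 × 2 = 6 from the double-bond units + 2 from the CH(-) atom = 8.
A 4n π count (8, n = 2) in a planar conjugated ring means antiaromatic.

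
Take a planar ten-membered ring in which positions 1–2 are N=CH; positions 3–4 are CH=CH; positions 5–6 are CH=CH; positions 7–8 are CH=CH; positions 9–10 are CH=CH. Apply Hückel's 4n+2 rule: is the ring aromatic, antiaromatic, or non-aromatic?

Every ring atom contributes a p orbital perpendicular to the ring (each doubly-bonded ring atom is sp² with one p-orbital electron; the doubly-bonded nitrogens are pyridine-type — their lone pairs lie in the ring plane, leaving one electron in the p orbital), so the π system is cyclic and fully conjugated.
Counting π electrons: 5 × 2 = 10 from the 5 double-bond units.
10 = 4(2) + 2, which satisfies Hückel's 4n+2 rule.

Aromatic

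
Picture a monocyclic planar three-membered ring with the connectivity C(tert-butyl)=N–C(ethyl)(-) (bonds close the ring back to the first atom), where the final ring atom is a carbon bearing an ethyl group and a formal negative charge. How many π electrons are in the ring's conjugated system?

Every ring atom contributes a p orbital perpendicular to the ring (the double-bond atoms are sp², each contributing one p electron; each =N– nitrogen is pyridine-type (lone pair in the sp² plane, one electron in the p orbital); the carbanion's lone pair occupies the p orbital), so the π system is cyclic and fully conjugated.
Tallying contributions gives 1 × 2 = 2 from the double-bond unit + 2 from the C(ethyl)(-) atom = 4.

4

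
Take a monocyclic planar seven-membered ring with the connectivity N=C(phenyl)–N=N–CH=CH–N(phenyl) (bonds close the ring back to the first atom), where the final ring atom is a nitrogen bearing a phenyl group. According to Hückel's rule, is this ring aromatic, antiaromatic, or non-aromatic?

Antiaromatic

Every ring atom contributes a p orbital perpendicular to the ring (every atom in a ring double bond is sp² and brings one electron to the p orbital; each =N– nitrogen is pyridine-type (lone pair in the sp² plane, one electron in the p orbital); the pyrrole-type nitrogen donates its lone pair from the p orbital), so the π system is cyclic and fully conjugated.
Adding the contributions, 3 × 2 = 6 from the double-bond units + 2 from the N(phenyl) atom = 8.
With 8 = 4·2 π electrons, Hückel's rule classifies the planar ring as antiaromatic.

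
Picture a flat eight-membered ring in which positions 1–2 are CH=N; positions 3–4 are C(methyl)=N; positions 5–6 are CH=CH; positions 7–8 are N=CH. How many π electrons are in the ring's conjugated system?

8

Every ring atom contributes a p orbital perpendicular to the ring (the double-bond atoms are sp², each contributing one p electron; each sp² =N– keeps its lone pair in-plane and puts one electron into the π system), so the π system is cyclic and fully conjugated.
Adding the contributions, 4 × 2 = 8 from the 4 double-bond units.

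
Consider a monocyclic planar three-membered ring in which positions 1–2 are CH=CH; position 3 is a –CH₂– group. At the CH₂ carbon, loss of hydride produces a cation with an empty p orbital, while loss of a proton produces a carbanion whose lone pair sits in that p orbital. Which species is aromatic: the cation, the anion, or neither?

In either ion the ring is fully conjugated: every atom, including the new sp² carbon, supplies a p orbital.
Cation: 1 × 2 + 0 = 2 π electrons → 4(0)+2, aromatic.
Anion: 1 × 2 + 2 = 4 π electrons → 4(1), antiaromatic.

The cation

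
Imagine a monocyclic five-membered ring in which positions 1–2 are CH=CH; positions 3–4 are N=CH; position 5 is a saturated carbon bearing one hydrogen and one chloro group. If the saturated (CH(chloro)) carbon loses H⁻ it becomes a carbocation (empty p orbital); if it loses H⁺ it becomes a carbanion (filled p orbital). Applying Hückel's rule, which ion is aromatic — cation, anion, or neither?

The anion

In either ion the ring is fully conjugated: every atom, including the new sp² carbon, supplies a p orbital.
Cation: 2 × 2 + 0 = 4 π electrons → 4(1), antiaromatic.
Anion: 2 × 2 + 2 = 6 π electrons → 4(1)+2, aromatic.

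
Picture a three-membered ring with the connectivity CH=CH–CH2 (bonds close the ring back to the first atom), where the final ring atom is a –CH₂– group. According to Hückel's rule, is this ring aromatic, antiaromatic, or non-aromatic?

Because the tetrahedral CH₂ carbon is sp³ and has no p orbital in the ring π system at the CH2 position, the π system cannot extend all the way around the ring.
A ring that is not fully conjugated cannot be aromatic or antiaromatic regardless of its π-electron count.

Non-aromatic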